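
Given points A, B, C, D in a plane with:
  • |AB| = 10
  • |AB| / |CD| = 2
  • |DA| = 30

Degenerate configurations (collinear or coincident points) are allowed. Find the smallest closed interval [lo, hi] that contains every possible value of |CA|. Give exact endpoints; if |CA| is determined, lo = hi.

|AB| ∈ {10}
|AD| ∈ {30}
|CD| ∈ {5}
|BD| ∈ [20, 40]
|AC| ∈ [25, 35]
|BC| ∈ [15, 45]

|CA| ∈ [25, 35]  (≈ [25.0000, 35.0000])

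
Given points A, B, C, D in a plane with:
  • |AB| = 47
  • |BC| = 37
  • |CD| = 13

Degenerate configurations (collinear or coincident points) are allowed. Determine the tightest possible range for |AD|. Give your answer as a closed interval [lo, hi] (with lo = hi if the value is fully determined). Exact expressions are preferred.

|AD| ∈ [0, 97]  (≈ [0.0000, 97.0000])

|AB| ∈ {47}
|BC| ∈ {37}
|CD| ∈ {13}
|AC| ∈ [10, 84]
|BD| ∈ [24, 50]
|AD| ∈ [0, 97]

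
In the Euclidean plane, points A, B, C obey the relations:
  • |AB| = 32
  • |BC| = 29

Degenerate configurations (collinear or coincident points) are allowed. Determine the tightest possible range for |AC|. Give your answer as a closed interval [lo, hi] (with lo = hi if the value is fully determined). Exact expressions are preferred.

|AB| ∈ {32}
|BC| ∈ {29}
|AC| ∈ [3, 61]

|AC| ∈ [3, 61]  (≈ [3.0000, 61.0000])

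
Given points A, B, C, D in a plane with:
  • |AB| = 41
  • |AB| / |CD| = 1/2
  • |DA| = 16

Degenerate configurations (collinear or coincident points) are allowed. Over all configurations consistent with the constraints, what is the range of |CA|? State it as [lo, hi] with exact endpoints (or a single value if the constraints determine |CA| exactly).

|AB| ∈ {41}
|AD| ∈ {16}
|CD| ∈ {82}
|BD| ∈ [25, 57]
|AC| ∈ [66, 98]
|BC| ∈ [25, 139]

|CA| ∈ [66, 98]  (≈ [66.0000, 98.0000])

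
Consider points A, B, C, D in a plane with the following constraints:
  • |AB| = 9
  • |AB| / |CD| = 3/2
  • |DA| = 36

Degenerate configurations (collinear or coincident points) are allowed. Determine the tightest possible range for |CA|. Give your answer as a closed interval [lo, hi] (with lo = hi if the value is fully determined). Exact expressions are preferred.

|CA| ∈ [30, 42]  (≈ [30.0000, 42.0000])

|AB| ∈ {9}
|AD| ∈ {36}
|CD| ∈ {6}
|BD| ∈ [27, 45]
|AC| ∈ [30, 42]
|BC| ∈ [21, 51]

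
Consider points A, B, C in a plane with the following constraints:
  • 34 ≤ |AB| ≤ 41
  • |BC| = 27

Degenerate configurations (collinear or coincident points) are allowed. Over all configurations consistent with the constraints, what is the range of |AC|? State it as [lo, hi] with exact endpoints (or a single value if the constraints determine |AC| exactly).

|AB| ∈ [34, 41]
|BC| ∈ {27}
|AC| ∈ [7, 68]

|AC| ∈ [7, 68]  (≈ [7.0000, 68.0000])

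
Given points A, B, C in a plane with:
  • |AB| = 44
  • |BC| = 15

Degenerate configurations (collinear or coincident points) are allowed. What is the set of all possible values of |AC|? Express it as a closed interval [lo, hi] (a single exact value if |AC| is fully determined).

|AB| ∈ {44}
|BC| ∈ {15}
|AC| ∈ [29, 59]

|AC| ∈ [29, 59]  (≈ [29.0000, 59.0000])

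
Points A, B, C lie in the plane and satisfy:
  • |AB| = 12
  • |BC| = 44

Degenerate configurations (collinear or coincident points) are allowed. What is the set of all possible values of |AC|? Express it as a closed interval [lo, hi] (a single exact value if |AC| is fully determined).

|AC| ∈ [32, 56]  (≈ [32.0000, 56.0000])

|AB| ∈ {12}
|BC| ∈ {44}
|AC| ∈ [32, 56]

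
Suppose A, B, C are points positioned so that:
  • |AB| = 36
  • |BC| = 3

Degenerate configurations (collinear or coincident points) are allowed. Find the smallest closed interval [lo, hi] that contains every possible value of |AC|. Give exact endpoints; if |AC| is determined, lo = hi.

|AC| ∈ [33, 39]  (≈ [33.0000, 39.0000])

|AB| ∈ {36}
|BC| ∈ {3}
|AC| ∈ [33, 39]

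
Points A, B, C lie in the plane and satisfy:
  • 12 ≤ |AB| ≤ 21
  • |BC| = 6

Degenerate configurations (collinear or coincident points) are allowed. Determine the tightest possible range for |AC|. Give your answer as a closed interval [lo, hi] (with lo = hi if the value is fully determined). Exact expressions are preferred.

|AC| ∈ [6, 27]  (≈ [6.0000, 27.0000])

|AB| ∈ [12, 21]
|BC| ∈ {6}
|AC| ∈ [6, 27]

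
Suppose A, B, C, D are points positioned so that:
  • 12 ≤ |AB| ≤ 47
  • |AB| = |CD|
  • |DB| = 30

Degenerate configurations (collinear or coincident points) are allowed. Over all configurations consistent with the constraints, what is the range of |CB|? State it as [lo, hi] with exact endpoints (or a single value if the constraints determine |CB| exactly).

|AB| ∈ [12, 47]
|BD| ∈ {30}
|CD| ∈ [12, 47]
|AD| ∈ [0, 77]
|BC| ∈ [0, 77]
|AC| ∈ [0, 124]

|CB| ∈ [0, 77]  (≈ [0.0000, 77.0000])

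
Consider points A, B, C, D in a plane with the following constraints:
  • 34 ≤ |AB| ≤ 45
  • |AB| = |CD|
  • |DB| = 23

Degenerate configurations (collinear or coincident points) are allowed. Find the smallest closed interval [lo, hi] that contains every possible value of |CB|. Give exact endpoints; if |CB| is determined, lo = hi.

|CB| ∈ [11, 68]  (≈ [11.0000, 68.0000])

|AB| ∈ [34, 45]
|BD| ∈ {23}
|CD| ∈ [34, 45]
|AD| ∈ [11, 68]
|BC| ∈ [11, 68]
|AC| ∈ [0, 113]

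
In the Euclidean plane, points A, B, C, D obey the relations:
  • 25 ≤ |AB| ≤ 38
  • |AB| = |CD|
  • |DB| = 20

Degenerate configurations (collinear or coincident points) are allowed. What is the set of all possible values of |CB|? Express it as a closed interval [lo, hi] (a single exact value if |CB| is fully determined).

|AB| ∈ [25, 38]
|BD| ∈ {20}
|CD| ∈ [25, 38]
|AD| ∈ [5, 58]
|BC| ∈ [5, 58]
|AC| ∈ [0, 96]

|CB| ∈ [5, 58]  (≈ [5.0000, 58.0000])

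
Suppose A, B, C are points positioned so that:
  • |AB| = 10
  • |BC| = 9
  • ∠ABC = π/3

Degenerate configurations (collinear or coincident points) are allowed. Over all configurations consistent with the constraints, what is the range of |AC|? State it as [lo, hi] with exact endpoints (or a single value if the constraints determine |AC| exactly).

|AC| = √(91)  (≈ 9.5394)

|AB| ∈ {10}
|BC| ∈ {9}
|AC| ∈ {√(91)}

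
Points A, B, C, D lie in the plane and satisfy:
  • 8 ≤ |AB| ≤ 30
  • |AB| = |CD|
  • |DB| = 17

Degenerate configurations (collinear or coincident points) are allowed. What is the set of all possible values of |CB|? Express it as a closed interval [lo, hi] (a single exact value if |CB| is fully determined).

|AB| ∈ [8, 30]
|BD| ∈ {17}
|CD| ∈ [8, 30]
|AD| ∈ [0, 47]
|BC| ∈ [0, 47]
|AC| ∈ [0, 77]

|CB| ∈ [0, 47]  (≈ [0.0000, 47.0000])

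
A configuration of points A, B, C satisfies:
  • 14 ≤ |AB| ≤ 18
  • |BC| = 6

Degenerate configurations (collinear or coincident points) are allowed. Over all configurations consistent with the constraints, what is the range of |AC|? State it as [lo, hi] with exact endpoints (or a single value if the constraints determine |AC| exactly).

|AB| ∈ [14, 18]
|BC| ∈ {6}
|AC| ∈ [8, 24]

|AC| ∈ [8, 24]  (≈ [8.0000, 24.0000])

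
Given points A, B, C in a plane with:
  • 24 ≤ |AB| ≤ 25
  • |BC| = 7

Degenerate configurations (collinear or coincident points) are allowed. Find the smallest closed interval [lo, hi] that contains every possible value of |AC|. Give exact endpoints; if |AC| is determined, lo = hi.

|AC| ∈ [17, 32]  (≈ [17.0000, 32.0000])

|AB| ∈ [24, 25]
|BC| ∈ {7}
|AC| ∈ [17, 32]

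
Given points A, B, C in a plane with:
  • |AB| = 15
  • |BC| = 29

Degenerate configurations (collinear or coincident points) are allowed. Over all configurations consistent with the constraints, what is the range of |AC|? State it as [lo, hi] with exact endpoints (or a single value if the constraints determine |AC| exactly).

|AB| ∈ {15}
|BC| ∈ {29}
|AC| ∈ [14, 44]

|AC| ∈ [14, 44]  (≈ [14.0000, 44.0000])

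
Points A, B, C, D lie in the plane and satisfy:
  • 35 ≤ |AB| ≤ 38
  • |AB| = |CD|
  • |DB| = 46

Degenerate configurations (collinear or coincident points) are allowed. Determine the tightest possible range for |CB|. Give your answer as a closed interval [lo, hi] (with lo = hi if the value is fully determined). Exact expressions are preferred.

|CB| ∈ [8, 84]  (≈ [8.0000, 84.0000])

|AB| ∈ [35, 38]
|BD| ∈ {46}
|CD| ∈ [35, 38]
|AD| ∈ [8, 84]
|BC| ∈ [8, 84]
|AC| ∈ [0, 122]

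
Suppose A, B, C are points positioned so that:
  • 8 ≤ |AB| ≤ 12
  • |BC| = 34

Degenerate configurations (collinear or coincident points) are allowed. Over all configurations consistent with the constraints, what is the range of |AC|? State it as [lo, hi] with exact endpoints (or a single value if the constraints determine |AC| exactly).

|AB| ∈ [8, 12]
|BC| ∈ {34}
|AC| ∈ [22, 46]

|AC| ∈ [22, 46]  (≈ [22.0000, 46.0000])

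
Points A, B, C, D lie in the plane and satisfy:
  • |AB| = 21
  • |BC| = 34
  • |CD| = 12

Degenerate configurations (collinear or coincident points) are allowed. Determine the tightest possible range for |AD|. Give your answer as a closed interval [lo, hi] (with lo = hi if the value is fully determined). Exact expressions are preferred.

|AD| ∈ [1, 67]  (≈ [1.0000, 67.0000])

|AB| ∈ {21}
|BC| ∈ {34}
|CD| ∈ {12}
|AC| ∈ [13, 55]
|BD| ∈ [22, 46]
|AD| ∈ [1, 67]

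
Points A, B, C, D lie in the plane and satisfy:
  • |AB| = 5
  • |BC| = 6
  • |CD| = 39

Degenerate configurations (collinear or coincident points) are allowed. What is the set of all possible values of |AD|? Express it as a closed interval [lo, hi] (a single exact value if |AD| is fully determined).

|AD| ∈ [28, 50]  (≈ [28.0000, 50.0000])

|AB| ∈ {5}
|BC| ∈ {6}
|CD| ∈ {39}
|AC| ∈ [1, 11]
|BD| ∈ [33, 45]
|AD| ∈ [28, 50]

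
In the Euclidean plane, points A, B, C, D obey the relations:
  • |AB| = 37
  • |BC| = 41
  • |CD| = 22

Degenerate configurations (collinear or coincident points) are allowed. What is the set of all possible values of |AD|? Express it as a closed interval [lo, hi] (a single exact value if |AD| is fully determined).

|AB| ∈ {37}
|BC| ∈ {41}
|CD| ∈ {22}
|AC| ∈ [4, 78]
|BD| ∈ [19, 63]
|AD| ∈ [0, 100]

|AD| ∈ [0, 100]  (≈ [0.0000, 100.0000])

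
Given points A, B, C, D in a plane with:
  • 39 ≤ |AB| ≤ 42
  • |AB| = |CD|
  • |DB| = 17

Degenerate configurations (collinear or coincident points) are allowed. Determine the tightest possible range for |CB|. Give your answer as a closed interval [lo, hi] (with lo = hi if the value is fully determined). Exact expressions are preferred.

|AB| ∈ [39, 42]
|BD| ∈ {17}
|CD| ∈ [39, 42]
|AD| ∈ [22, 59]
|BC| ∈ [22, 59]
|AC| ∈ [0, 101]

|CB| ∈ [22, 59]  (≈ [22.0000, 59.0000])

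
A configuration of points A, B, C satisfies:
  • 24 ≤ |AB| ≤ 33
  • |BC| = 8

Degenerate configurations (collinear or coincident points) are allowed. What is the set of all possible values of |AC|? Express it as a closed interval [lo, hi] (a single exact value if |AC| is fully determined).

|AB| ∈ [24, 33]
|BC| ∈ {8}
|AC| ∈ [16, 41]

|AC| ∈ [16, 41]  (≈ [16.0000, 41.0000])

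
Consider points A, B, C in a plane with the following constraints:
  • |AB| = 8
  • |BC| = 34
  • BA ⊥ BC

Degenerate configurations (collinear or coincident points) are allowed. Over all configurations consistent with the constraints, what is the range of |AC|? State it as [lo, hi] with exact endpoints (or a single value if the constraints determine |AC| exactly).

|AC| = 2·√(305)  (≈ 34.9285)

|AB| ∈ {8}
|BC| ∈ {34}
|AC| ∈ {2·√(305)}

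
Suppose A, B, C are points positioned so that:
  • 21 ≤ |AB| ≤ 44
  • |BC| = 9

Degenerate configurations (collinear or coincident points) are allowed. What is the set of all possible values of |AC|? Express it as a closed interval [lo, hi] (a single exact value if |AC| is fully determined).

|AB| ∈ [21, 44]
|BC| ∈ {9}
|AC| ∈ [12, 53]

|AC| ∈ [12, 53]  (≈ [12.0000, 53.0000])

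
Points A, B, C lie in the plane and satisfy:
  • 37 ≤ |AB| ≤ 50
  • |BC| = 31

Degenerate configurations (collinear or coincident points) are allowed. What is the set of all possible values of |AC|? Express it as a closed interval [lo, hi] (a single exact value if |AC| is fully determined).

|AB| ∈ [37, 50]
|BC| ∈ {31}
|AC| ∈ [6, 81]

|AC| ∈ [6, 81]  (≈ [6.0000, 81.0000])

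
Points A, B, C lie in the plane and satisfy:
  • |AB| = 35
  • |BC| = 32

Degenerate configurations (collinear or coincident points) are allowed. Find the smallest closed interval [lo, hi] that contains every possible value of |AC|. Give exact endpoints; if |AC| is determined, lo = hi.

|AC| ∈ [3, 67]  (≈ [3.0000, 67.0000])

|AB| ∈ {35}
|BC| ∈ {32}
|AC| ∈ [3, 67]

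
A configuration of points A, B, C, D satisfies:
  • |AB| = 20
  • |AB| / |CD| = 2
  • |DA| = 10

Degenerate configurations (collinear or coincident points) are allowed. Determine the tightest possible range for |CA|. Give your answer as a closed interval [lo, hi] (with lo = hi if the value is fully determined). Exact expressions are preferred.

|CA| ∈ [0, 20]  (≈ [0.0000, 20.0000])

|AB| ∈ {20}
|AD| ∈ {10}
|CD| ∈ {10}
|BD| ∈ [10, 30]
|AC| ∈ [0, 20]
|BC| ∈ [0, 40]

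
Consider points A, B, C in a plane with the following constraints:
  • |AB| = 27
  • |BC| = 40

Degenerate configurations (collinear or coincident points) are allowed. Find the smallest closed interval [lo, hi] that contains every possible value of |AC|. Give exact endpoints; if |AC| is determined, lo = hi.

|AB| ∈ {27}
|BC| ∈ {40}
|AC| ∈ [13, 67]

|AC| ∈ [13, 67]  (≈ [13.0000, 67.0000])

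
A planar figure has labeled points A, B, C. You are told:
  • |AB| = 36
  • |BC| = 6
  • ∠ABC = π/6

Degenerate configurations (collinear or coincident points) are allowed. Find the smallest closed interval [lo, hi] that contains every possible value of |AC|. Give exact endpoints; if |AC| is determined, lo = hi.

|AB| ∈ {36}
|BC| ∈ {6}
|AC| ∈ {6·√(37 - 6·√(3))}

|AC| = 6·√(37 - 6·√(3))  (≈ 30.9496)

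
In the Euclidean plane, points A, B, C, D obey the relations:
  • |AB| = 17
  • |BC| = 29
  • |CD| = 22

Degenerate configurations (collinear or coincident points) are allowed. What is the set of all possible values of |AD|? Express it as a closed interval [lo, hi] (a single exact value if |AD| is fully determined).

|AB| ∈ {17}
|BC| ∈ {29}
|CD| ∈ {22}
|AC| ∈ [12, 46]
|BD| ∈ [7, 51]
|AD| ∈ [0, 68]

|AD| ∈ [0, 68]  (≈ [0.0000, 68.0000])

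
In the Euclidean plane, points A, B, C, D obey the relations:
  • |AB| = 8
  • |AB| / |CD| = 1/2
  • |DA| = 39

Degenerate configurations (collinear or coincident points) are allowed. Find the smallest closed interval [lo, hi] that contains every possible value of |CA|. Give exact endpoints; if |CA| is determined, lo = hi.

|AB| ∈ {8}
|AD| ∈ {39}
|CD| ∈ {16}
|BD| ∈ [31, 47]
|AC| ∈ [23, 55]
|BC| ∈ [15, 63]

|CA| ∈ [23, 55]  (≈ [23.0000, 55.0000])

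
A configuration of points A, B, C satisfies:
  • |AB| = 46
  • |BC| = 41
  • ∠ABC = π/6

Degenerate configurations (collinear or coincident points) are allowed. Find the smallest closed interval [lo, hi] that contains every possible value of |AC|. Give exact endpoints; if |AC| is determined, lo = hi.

|AB| ∈ {46}
|BC| ∈ {41}
|AC| ∈ {√(3797 - 1886·√(3))}

|AC| = √(3797 - 1886·√(3))  (≈ 23.0294)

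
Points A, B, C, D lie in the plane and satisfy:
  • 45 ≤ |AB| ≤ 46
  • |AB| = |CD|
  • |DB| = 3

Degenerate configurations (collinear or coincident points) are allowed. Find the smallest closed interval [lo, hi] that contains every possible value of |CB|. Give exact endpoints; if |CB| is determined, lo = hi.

|CB| ∈ [42, 49]  (≈ [42.0000, 49.0000])

|AB| ∈ [45, 46]
|BD| ∈ {3}
|CD| ∈ [45, 46]
|AD| ∈ [42, 49]
|BC| ∈ [42, 49]
|AC| ∈ [0, 95]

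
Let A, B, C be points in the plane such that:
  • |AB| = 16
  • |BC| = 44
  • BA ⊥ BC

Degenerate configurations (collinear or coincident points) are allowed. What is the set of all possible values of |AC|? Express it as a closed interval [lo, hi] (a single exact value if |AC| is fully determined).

|AB| ∈ {16}
|BC| ∈ {44}
|AC| ∈ {4·√(137)}

|AC| = 4·√(137)  (≈ 46.8188)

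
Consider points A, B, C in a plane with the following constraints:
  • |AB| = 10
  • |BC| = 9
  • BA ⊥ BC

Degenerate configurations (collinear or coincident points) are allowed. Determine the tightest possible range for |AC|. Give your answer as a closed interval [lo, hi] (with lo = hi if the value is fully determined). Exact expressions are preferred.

|AC| = √(181)  (≈ 13.4536)

|AB| ∈ {10}
|BC| ∈ {9}
|AC| ∈ {√(181)}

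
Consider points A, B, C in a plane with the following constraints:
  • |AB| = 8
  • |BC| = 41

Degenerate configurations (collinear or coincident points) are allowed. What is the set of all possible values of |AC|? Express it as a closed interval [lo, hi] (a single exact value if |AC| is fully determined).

|AC| ∈ [33, 49]  (≈ [33.0000, 49.0000])

|AB| ∈ {8}
|BC| ∈ {41}
|AC| ∈ [33, 49]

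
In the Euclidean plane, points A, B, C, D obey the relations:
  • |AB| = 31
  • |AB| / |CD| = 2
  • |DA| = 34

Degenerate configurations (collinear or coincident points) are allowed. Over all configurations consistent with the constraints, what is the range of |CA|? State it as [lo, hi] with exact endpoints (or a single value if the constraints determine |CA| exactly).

|CA| ∈ [37/2, 99/2]  (≈ [18.5000, 49.5000])

|AB| ∈ {31}
|AD| ∈ {34}
|CD| ∈ {31/2}
|BD| ∈ [3, 65]
|AC| ∈ [37/2, 99/2]
|BC| ∈ [0, 161/2]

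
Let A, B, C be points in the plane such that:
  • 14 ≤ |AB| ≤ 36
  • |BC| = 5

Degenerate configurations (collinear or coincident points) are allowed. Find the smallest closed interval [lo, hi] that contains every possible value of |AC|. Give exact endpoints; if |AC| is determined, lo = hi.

|AC| ∈ [9, 41]  (≈ [9.0000, 41.0000])

|AB| ∈ [14, 36]
|BC| ∈ {5}
|AC| ∈ [9, 41]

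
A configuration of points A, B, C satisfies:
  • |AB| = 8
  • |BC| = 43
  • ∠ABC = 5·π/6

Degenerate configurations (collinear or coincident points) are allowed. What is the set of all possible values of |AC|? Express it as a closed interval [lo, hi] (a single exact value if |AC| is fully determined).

|AB| ∈ {8}
|BC| ∈ {43}
|AC| ∈ {√(344·√(3) + 1913)}

|AC| = √(344·√(3) + 1913)  (≈ 50.0882)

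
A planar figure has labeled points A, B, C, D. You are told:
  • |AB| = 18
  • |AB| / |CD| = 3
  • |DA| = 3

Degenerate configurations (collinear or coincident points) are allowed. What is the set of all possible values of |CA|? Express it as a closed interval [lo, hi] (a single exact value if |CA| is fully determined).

|AB| ∈ {18}
|AD| ∈ {3}
|CD| ∈ {6}
|BD| ∈ [15, 21]
|AC| ∈ [3, 9]
|BC| ∈ [9, 27]

|CA| ∈ [3, 9]  (≈ [3.0000, 9.0000])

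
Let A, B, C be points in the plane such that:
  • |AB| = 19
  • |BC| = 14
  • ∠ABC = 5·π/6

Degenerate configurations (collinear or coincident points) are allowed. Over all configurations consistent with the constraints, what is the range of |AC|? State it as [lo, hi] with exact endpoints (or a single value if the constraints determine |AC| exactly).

|AB| ∈ {19}
|BC| ∈ {14}
|AC| ∈ {√(266·√(3) + 557)}

|AC| = √(266·√(3) + 557)  (≈ 31.9018)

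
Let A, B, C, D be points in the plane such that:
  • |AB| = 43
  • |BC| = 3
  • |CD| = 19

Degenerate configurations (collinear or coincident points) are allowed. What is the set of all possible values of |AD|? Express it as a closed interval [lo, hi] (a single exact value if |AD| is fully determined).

|AD| ∈ [21, 65]  (≈ [21.0000, 65.0000])

|AB| ∈ {43}
|BC| ∈ {3}
|CD| ∈ {19}
|AC| ∈ [40, 46]
|BD| ∈ [16, 22]
|AD| ∈ [21, 65]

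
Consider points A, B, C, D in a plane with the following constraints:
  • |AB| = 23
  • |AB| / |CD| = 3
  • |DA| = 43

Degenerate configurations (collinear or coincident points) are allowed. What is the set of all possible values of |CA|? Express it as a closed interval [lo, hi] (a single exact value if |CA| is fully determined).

|AB| ∈ {23}
|AD| ∈ {43}
|CD| ∈ {23/3}
|BD| ∈ [20, 66]
|AC| ∈ [106/3, 152/3]
|BC| ∈ [37/3, 221/3]

|CA| ∈ [106/3, 152/3]  (≈ [35.3333, 50.6667])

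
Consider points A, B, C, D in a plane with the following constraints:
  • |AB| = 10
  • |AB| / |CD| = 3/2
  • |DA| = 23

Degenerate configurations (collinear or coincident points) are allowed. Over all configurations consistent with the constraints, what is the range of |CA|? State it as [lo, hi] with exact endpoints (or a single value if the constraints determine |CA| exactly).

|CA| ∈ [49/3, 89/3]  (≈ [16.3333, 29.6667])

|AB| ∈ {10}
|AD| ∈ {23}
|CD| ∈ {20/3}
|BD| ∈ [13, 33]
|AC| ∈ [49/3, 89/3]
|BC| ∈ [19/3, 119/3]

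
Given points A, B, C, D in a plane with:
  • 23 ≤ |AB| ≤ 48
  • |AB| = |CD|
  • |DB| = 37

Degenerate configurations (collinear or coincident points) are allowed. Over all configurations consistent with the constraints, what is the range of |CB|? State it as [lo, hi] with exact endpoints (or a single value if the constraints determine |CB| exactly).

|AB| ∈ [23, 48]
|BD| ∈ {37}
|CD| ∈ [23, 48]
|AD| ∈ [0, 85]
|BC| ∈ [0, 85]
|AC| ∈ [0, 133]

|CB| ∈ [0, 85]  (≈ [0.0000, 85.0000])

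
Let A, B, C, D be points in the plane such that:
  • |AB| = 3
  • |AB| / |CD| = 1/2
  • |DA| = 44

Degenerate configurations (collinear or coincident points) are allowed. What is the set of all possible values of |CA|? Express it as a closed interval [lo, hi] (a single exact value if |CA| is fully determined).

|CA| ∈ [38, 50]  (≈ [38.0000, 50.0000])

|AB| ∈ {3}
|AD| ∈ {44}
|CD| ∈ {6}
|BD| ∈ [41, 47]
|AC| ∈ [38, 50]
|BC| ∈ [35, 53]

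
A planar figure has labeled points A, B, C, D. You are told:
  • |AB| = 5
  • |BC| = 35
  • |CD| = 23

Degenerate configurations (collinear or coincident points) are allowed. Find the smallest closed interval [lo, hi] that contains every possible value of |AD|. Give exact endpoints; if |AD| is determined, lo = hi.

|AB| ∈ {5}
|BC| ∈ {35}
|CD| ∈ {23}
|AC| ∈ [30, 40]
|BD| ∈ [12, 58]
|AD| ∈ [7, 63]

|AD| ∈ [7, 63]  (≈ [7.0000, 63.0000])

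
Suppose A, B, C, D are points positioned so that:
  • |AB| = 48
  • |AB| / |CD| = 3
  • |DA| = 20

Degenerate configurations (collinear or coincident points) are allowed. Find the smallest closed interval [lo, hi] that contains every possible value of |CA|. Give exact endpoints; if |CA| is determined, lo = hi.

|AB| ∈ {48}
|AD| ∈ {20}
|CD| ∈ {16}
|BD| ∈ [28, 68]
|AC| ∈ [4, 36]
|BC| ∈ [12, 84]

|CA| ∈ [4, 36]  (≈ [4.0000, 36.0000])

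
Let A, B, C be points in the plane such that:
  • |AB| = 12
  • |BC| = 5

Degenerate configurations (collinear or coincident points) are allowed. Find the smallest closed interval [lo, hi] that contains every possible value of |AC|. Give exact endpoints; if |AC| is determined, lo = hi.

|AC| ∈ [7, 17]  (≈ [7.0000, 17.0000])

|AB| ∈ {12}
|BC| ∈ {5}
|AC| ∈ [7, 17]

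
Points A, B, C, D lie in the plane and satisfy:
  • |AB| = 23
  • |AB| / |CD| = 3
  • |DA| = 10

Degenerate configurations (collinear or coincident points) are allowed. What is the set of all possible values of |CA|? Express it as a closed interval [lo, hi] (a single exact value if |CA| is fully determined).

|AB| ∈ {23}
|AD| ∈ {10}
|CD| ∈ {23/3}
|BD| ∈ [13, 33]
|AC| ∈ [7/3, 53/3]
|BC| ∈ [16/3, 122/3]

|CA| ∈ [7/3, 53/3]  (≈ [2.3333, 17.6667])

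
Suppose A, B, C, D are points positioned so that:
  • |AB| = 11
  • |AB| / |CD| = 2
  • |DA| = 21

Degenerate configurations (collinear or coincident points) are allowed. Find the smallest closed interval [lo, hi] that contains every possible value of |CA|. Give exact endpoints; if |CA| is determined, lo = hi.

|AB| ∈ {11}
|AD| ∈ {21}
|CD| ∈ {11/2}
|BD| ∈ [10, 32]
|AC| ∈ [31/2, 53/2]
|BC| ∈ [9/2, 75/2]

|CA| ∈ [31/2, 53/2]  (≈ [15.5000, 26.5000])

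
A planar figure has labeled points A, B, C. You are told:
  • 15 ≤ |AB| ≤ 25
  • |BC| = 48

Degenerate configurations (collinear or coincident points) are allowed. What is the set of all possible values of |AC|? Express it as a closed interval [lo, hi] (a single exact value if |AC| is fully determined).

|AC| ∈ [23, 73]  (≈ [23.0000, 73.0000])

|AB| ∈ [15, 25]
|BC| ∈ {48}
|AC| ∈ [23, 73]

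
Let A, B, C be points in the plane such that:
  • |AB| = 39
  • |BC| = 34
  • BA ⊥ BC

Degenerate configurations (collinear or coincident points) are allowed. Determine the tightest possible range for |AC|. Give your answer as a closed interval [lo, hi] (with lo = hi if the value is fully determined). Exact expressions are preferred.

|AC| = √(2677)  (≈ 51.7397)

|AB| ∈ {39}
|BC| ∈ {34}
|AC| ∈ {√(2677)}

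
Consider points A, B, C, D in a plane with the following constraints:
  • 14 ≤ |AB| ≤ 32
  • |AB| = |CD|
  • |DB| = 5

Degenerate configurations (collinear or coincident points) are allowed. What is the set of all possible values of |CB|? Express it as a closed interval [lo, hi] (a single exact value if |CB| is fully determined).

|CB| ∈ [9, 37]  (≈ [9.0000, 37.0000])

|AB| ∈ [14, 32]
|BD| ∈ {5}
|CD| ∈ [14, 32]
|AD| ∈ [9, 37]
|BC| ∈ [9, 37]
|AC| ∈ [0, 69]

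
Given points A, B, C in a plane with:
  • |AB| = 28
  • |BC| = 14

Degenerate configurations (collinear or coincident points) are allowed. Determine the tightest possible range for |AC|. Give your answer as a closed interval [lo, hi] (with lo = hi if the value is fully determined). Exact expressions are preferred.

|AB| ∈ {28}
|BC| ∈ {14}
|AC| ∈ [14, 42]

|AC| ∈ [14, 42]  (≈ [14.0000, 42.0000])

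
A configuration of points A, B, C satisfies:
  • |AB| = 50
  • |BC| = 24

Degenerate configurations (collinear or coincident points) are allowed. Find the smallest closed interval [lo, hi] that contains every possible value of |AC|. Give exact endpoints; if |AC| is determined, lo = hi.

|AC| ∈ [26, 74]  (≈ [26.0000, 74.0000])

|AB| ∈ {50}
|BC| ∈ {24}
|AC| ∈ [26, 74]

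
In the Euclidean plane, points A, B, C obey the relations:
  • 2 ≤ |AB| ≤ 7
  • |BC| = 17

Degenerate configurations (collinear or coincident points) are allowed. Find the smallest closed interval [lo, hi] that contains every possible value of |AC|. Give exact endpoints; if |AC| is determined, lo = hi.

|AB| ∈ [2, 7]
|BC| ∈ {17}
|AC| ∈ [10, 24]

|AC| ∈ [10, 24]  (≈ [10.0000, 24.0000])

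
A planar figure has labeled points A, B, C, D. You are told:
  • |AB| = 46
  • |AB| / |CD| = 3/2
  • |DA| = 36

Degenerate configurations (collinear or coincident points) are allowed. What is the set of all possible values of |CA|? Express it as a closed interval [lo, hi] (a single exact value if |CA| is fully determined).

|AB| ∈ {46}
|AD| ∈ {36}
|CD| ∈ {92/3}
|BD| ∈ [10, 82]
|AC| ∈ [16/3, 200/3]
|BC| ∈ [0, 338/3]

|CA| ∈ [16/3, 200/3]  (≈ [5.3333, 66.6667])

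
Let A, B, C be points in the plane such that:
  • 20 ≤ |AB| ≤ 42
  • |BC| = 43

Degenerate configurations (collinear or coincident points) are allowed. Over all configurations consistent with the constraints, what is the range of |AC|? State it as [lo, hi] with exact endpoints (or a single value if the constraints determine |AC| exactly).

|AB| ∈ [20, 42]
|BC| ∈ {43}
|AC| ∈ [1, 85]

|AC| ∈ [1, 85]  (≈ [1.0000, 85.0000])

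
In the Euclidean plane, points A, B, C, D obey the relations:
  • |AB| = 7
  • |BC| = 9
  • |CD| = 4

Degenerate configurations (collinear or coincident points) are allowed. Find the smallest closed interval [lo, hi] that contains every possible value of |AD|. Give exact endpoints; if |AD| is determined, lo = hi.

|AD| ∈ [0, 20]  (≈ [0.0000, 20.0000])

|AB| ∈ {7}
|BC| ∈ {9}
|CD| ∈ {4}
|AC| ∈ [2, 16]
|BD| ∈ [5, 13]
|AD| ∈ [0, 20]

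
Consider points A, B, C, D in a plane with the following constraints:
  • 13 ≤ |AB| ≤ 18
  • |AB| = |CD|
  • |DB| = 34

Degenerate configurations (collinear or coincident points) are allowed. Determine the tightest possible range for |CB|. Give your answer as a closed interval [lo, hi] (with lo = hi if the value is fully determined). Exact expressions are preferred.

|CB| ∈ [16, 52]  (≈ [16.0000, 52.0000])

|AB| ∈ [13, 18]
|BD| ∈ {34}
|CD| ∈ [13, 18]
|AD| ∈ [16, 52]
|BC| ∈ [16, 52]
|AC| ∈ [0, 70]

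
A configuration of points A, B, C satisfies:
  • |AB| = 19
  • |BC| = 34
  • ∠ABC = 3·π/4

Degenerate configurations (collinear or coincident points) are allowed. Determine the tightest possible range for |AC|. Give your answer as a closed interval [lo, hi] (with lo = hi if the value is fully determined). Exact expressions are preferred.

|AC| = √(646·√(2) + 1517)  (≈ 49.3009)

|AB| ∈ {19}
|BC| ∈ {34}
|AC| ∈ {√(646·√(2) + 1517)}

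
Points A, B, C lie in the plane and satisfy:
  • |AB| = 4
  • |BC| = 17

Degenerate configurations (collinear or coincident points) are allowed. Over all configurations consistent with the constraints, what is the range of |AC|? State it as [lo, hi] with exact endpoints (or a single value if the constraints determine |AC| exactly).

|AB| ∈ {4}
|BC| ∈ {17}
|AC| ∈ [13, 21]

|AC| ∈ [13, 21]  (≈ [13.0000, 21.0000])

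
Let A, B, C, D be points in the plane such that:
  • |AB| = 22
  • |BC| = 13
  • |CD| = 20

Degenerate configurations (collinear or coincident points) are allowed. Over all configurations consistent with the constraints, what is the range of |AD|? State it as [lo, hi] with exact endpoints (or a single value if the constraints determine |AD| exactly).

|AD| ∈ [0, 55]  (≈ [0.0000, 55.0000])

|AB| ∈ {22}
|BC| ∈ {13}
|CD| ∈ {20}
|AC| ∈ [9, 35]
|BD| ∈ [7, 33]
|AD| ∈ [0, 55]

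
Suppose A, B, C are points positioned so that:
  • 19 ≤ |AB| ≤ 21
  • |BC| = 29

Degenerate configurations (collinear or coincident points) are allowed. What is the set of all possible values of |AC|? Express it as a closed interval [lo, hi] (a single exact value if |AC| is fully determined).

|AB| ∈ [19, 21]
|BC| ∈ {29}
|AC| ∈ [8, 50]

|AC| ∈ [8, 50]  (≈ [8.0000, 50.0000])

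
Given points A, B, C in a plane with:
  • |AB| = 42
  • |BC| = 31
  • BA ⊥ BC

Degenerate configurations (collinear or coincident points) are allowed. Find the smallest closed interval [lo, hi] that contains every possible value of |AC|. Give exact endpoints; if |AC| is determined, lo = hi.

|AC| = 5·√(109)  (≈ 52.2015)

|AB| ∈ {42}
|BC| ∈ {31}
|AC| ∈ {5·√(109)}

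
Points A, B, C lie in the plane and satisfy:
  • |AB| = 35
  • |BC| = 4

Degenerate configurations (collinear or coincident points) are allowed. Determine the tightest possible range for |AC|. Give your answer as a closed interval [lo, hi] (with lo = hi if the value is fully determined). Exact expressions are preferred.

|AC| ∈ [31, 39]  (≈ [31.0000, 39.0000])

|AB| ∈ {35}
|BC| ∈ {4}
|AC| ∈ [31, 39]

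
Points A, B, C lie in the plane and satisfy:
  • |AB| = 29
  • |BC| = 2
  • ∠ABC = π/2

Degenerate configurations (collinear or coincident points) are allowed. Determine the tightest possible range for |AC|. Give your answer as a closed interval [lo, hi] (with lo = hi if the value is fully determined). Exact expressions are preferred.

|AB| ∈ {29}
|BC| ∈ {2}
|AC| ∈ {13·√(5)}

|AC| = 13·√(5)  (≈ 29.0689)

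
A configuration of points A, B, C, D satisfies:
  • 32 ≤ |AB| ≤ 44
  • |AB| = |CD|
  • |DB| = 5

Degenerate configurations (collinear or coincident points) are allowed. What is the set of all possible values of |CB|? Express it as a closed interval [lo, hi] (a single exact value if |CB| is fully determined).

|CB| ∈ [27, 49]  (≈ [27.0000, 49.0000])

|AB| ∈ [32, 44]
|BD| ∈ {5}
|CD| ∈ [32, 44]
|AD| ∈ [27, 49]
|BC| ∈ [27, 49]
|AC| ∈ [0, 93]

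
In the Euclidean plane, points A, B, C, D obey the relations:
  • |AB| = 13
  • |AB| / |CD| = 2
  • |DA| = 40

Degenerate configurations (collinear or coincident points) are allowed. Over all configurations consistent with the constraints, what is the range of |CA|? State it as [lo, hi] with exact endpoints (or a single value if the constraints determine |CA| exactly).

|CA| ∈ [67/2, 93/2]  (≈ [33.5000, 46.5000])

|AB| ∈ {13}
|AD| ∈ {40}
|CD| ∈ {13/2}
|BD| ∈ [27, 53]
|AC| ∈ [67/2, 93/2]
|BC| ∈ [41/2, 119/2]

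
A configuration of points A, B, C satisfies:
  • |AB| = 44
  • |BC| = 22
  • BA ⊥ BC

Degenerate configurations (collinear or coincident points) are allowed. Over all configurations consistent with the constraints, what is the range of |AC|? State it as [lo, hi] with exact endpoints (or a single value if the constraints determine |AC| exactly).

|AC| = 22·√(5)  (≈ 49.1935)

|AB| ∈ {44}
|BC| ∈ {22}
|AC| ∈ {22·√(5)}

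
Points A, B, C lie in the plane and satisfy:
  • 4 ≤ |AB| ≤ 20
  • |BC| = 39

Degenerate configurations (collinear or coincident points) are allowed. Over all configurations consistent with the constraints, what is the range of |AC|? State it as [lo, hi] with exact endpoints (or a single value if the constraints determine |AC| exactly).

|AC| ∈ [19, 59]  (≈ [19.0000, 59.0000])

|AB| ∈ [4, 20]
|BC| ∈ {39}
|AC| ∈ [19, 59]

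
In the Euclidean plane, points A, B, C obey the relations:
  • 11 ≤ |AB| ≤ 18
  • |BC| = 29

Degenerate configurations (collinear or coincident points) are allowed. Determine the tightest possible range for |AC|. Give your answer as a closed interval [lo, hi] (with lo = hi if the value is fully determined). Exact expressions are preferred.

|AB| ∈ [11, 18]
|BC| ∈ {29}
|AC| ∈ [11, 47]

|AC| ∈ [11, 47]  (≈ [11.0000, 47.0000])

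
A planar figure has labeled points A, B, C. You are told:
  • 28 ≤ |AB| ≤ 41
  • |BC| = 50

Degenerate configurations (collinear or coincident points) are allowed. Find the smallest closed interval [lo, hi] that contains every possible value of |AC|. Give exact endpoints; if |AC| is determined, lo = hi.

|AB| ∈ [28, 41]
|BC| ∈ {50}
|AC| ∈ [9, 91]

|AC| ∈ [9, 91]  (≈ [9.0000, 91.0000])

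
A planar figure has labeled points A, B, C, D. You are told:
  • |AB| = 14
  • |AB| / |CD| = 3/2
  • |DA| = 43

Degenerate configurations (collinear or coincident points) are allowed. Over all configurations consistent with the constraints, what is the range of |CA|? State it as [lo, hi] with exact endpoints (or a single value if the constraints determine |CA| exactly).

|CA| ∈ [101/3, 157/3]  (≈ [33.6667, 52.3333])

|AB| ∈ {14}
|AD| ∈ {43}
|CD| ∈ {28/3}
|BD| ∈ [29, 57]
|AC| ∈ [101/3, 157/3]
|BC| ∈ [59/3, 199/3]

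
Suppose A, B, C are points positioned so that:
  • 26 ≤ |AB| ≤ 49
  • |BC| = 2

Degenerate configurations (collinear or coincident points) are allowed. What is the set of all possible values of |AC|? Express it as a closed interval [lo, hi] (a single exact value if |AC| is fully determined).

|AC| ∈ [24, 51]  (≈ [24.0000, 51.0000])

|AB| ∈ [26, 49]
|BC| ∈ {2}
|AC| ∈ [24, 51]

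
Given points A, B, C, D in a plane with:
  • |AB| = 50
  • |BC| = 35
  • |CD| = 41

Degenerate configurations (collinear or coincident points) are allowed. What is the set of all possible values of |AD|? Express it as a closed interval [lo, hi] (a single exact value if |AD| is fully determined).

|AD| ∈ [0, 126]  (≈ [0.0000, 126.0000])

|AB| ∈ {50}
|BC| ∈ {35}
|CD| ∈ {41}
|AC| ∈ [15, 85]
|BD| ∈ [6, 76]
|AD| ∈ [0, 126]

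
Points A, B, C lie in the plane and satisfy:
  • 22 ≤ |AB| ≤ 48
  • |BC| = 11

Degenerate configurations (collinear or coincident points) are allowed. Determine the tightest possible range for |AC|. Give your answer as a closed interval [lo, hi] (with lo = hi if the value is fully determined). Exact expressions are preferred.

|AC| ∈ [11, 59]  (≈ [11.0000, 59.0000])

|AB| ∈ [22, 48]
|BC| ∈ {11}
|AC| ∈ [11, 59]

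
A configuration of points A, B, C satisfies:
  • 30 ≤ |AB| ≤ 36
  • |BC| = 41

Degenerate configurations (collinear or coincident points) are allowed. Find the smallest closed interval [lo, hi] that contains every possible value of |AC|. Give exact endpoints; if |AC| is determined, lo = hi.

|AC| ∈ [5, 77]  (≈ [5.0000, 77.0000])

|AB| ∈ [30, 36]
|BC| ∈ {41}
|AC| ∈ [5, 77]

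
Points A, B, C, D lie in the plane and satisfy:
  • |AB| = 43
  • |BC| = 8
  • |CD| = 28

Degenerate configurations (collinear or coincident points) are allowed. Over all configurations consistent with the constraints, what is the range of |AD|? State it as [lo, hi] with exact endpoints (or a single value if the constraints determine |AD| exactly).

|AB| ∈ {43}
|BC| ∈ {8}
|CD| ∈ {28}
|AC| ∈ [35, 51]
|BD| ∈ [20, 36]
|AD| ∈ [7, 79]

|AD| ∈ [7, 79]  (≈ [7.0000, 79.0000])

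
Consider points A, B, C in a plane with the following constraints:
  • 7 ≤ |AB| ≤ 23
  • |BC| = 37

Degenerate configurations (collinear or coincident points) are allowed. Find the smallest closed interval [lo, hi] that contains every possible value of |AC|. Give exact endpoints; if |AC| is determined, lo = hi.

|AC| ∈ [14, 60]  (≈ [14.0000, 60.0000])

|AB| ∈ [7, 23]
|BC| ∈ {37}
|AC| ∈ [14, 60]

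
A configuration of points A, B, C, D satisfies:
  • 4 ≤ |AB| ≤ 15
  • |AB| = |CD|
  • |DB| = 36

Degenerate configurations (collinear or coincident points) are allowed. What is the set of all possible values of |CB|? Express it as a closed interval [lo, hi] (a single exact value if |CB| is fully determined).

|CB| ∈ [21, 51]  (≈ [21.0000, 51.0000])

|AB| ∈ [4, 15]
|BD| ∈ {36}
|CD| ∈ [4, 15]
|AD| ∈ [21, 51]
|BC| ∈ [21, 51]
|AC| ∈ [6, 66]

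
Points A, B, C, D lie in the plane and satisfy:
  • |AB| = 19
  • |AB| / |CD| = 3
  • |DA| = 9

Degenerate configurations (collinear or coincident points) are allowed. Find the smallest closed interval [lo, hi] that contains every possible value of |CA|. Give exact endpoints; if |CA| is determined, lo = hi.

|AB| ∈ {19}
|AD| ∈ {9}
|CD| ∈ {19/3}
|BD| ∈ [10, 28]
|AC| ∈ [8/3, 46/3]
|BC| ∈ [11/3, 103/3]

|CA| ∈ [8/3, 46/3]  (≈ [2.6667, 15.3333])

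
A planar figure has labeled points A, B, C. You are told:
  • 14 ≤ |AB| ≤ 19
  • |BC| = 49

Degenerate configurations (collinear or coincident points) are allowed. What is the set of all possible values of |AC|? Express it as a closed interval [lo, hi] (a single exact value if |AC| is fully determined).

|AC| ∈ [30, 68]  (≈ [30.0000, 68.0000])

|AB| ∈ [14, 19]
|BC| ∈ {49}
|AC| ∈ [30, 68]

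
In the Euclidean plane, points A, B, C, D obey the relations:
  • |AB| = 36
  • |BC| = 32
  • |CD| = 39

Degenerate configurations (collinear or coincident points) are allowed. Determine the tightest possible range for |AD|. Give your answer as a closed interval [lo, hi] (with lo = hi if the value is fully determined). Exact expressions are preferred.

|AD| ∈ [0, 107]  (≈ [0.0000, 107.0000])

|AB| ∈ {36}
|BC| ∈ {32}
|CD| ∈ {39}
|AC| ∈ [4, 68]
|BD| ∈ [7, 71]
|AD| ∈ [0, 107]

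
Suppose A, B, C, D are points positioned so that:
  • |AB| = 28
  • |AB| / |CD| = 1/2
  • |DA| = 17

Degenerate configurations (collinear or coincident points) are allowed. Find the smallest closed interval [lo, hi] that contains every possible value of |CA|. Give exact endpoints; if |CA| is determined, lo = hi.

|CA| ∈ [39, 73]  (≈ [39.0000, 73.0000])

|AB| ∈ {28}
|AD| ∈ {17}
|CD| ∈ {56}
|BD| ∈ [11, 45]
|AC| ∈ [39, 73]
|BC| ∈ [11, 101]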